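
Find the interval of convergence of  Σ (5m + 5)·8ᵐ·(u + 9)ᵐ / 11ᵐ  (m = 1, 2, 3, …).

Apply the ratio test: |a_{m+1}| / |a_m| = [(5(m+1) + 5)/(5m + 5)] · 8/11, which tends to 8/11 as m → ∞.
Hence the series converges for |u + 9| < 1/(8/11) = 11/8, so the radius of convergence is 11/8.
Endpoint u = -61/8: the terms do not tend to 0, so the series diverges.
Endpoint u = -83/8: the m-th term does not approach 0; divergence by the term test.

(-83/8, -61/8)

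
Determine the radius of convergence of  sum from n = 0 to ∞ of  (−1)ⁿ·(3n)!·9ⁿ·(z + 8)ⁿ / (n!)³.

Ratio test: |a_{n+1}/a_n| = (3n+1)·(3n+2)·(3n+3)/(n+1)³ · 9 → 243 as n → ∞.
Hence the series converges for |z + 8| < 1/(243) = 1/243, so the radius of convergence is 1/243.

R = 1/243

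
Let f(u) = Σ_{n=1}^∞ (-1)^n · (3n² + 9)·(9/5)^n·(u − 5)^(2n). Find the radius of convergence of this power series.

R = √5/3

Ratio test: |a_{n+1}/a_n| = [(3(n+1)² + 9)/(3n² + 9)] · 9/5 → 9/5 as n → ∞.
Writing y = (u − 5)², the series in y has radius 5/9, so |u − 5| < √(5/9) and R = √5/3.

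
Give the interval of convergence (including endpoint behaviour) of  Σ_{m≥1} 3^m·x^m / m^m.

Root test: |a_m|^(1/m) = 3/m → 0.
The limit is 0 for every x, so R = ∞.

(−∞, ∞)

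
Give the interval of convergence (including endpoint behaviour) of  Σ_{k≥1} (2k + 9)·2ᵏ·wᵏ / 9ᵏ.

(-9/2, 9/2)

By the ratio test, |a_{k+1}/a_k| = [(2(k+1) + 9)/(2k + 9)] · 2/9 → 2/9.
Convergence for |w| · 2/9 < 1, i.e. |w| < 9/2. So R = 9/2.
When w = 9/2, the terms have absolute value of order k, which does not tend to 0, so the series diverges by the divergence test.
When w = -9/2, the terms do not tend to 0, so the series diverges.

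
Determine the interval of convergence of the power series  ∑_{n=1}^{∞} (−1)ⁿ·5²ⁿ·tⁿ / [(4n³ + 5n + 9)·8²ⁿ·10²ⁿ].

[-256, 256]

Apply the ratio test: |a_{n+1}| / |a_n| = [(4n³ + 5n + 9)/(4(n+1)³ + 5(n+1) + 9)] · 25/(64·100), which tends to 1/256 as n → ∞.
Convergence for |t| · 1/256 < 1, i.e. |t| < 256. So R = 256.
When t = 256, the terms are on the order of 1/n³, so the series converges absolutely by comparison with the p-series (p = 3 > 1).
When t = -256, the series is dominated by a constant times Σ 1/n³, which converges (p = 3 > 1).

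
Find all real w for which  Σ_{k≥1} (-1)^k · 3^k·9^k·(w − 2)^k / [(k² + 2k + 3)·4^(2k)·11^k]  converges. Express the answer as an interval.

[-122/27, 230/27]

Apply the ratio test: |a_{k+1}| / |a_k| = [(k² + 2k + 3)/((k+1)² + 2(k+1) + 3)] · 3·9/(16·11), which tends to 27/176 as k → ∞.
Hence the series converges for |w − 2| < 1/(27/176) = 176/27, so the radius of convergence is 176/27.
At w = 230/27: absolute convergence follows by limit comparison with Σ 1/k².
Check w = -122/27: absolute convergence follows by limit comparison with Σ 1/k².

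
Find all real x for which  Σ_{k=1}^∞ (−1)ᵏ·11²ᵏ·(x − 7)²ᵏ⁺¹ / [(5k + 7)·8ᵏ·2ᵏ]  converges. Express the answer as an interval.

By the ratio test, |a_{k+1}/a_k| = [(5k + 7)/(5(k+1) + 7)] · 121/(8·2) → 121/16.
Since the exponent of (x − 7) increases by 2 each term, convergence requires |x − 7|² < 16/121, hence R = 4/11.
Endpoint x = 81/11: an alternating series whose terms decrease to 0 in absolute value, so it converges by the Leibniz criterion.
When x = 73/11, an alternating series whose terms decrease to 0 in absolute value, so it converges by the Leibniz criterion.

[73/11, 81/11]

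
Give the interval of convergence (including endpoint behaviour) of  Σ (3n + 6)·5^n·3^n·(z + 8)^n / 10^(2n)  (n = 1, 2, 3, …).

(-44/3, -4/3)

Apply the ratio test: |a_{n+1}| / |a_n| = [(3(n+1) + 6)/(3n + 6)] · 5·3/100, which tends to 3/20 as n → ∞.
Thus R = 1/(3/20) = 20/3.
Endpoint z = -4/3: the n-th term does not approach 0; divergence by the term test.
Check z = -44/3: the terms have absolute value of order n, which does not tend to 0, so the series diverges by the divergence test.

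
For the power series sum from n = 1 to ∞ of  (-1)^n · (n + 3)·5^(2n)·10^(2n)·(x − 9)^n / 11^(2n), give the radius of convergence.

R = 121/2500

The ratio of consecutive coefficients is [((n+1) + 3)/(n + 3)] · 25·100/121 → 2500/121.
Convergence for |x − 9| · 2500/121 < 1, i.e. |x − 9| < 121/2500. So R = 121/2500.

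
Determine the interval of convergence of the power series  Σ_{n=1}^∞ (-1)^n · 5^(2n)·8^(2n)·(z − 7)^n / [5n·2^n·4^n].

The ratio of consecutive coefficients is [5n/5(n+1)] · 25·64/(2·4) → 200.
The series converges when 200 · |z − 7| < 1, giving R = 1/200.
When z = 1401/200, the terms alternate in sign and decrease monotonically to 0 in absolute value (size ~ c/n), so the alternating series test gives convergence.
Check z = 1399/200: the terms are asymptotic to a nonzero constant times 1/n, so the series diverges by limit comparison with Σ 1/n.

(1399/200, 1401/200]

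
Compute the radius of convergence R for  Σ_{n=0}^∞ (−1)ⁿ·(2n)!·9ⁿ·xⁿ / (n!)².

The ratio of consecutive coefficients is (2n+1)·(2n+2)/(n+1)² · 9 → 36.
Hence the series converges for |x| < 1/(36) = 1/36, so the radius of convergence is 1/36.

R = 1/36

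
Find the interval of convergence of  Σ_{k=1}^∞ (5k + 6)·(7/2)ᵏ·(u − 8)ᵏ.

(54/7, 58/7)

Ratio test: |a_{k+1}/a_k| = [(5(k+1) + 6)/(5k + 6)] · 7/2 → 7/2 as k → ∞.
The series converges when 7/2 · |u − 8| < 1, giving R = 2/7.
At u = 58/7: the terms do not tend to 0, so the series diverges.
When u = 54/7, the terms have absolute value of order k, which does not tend to 0, so the series diverges by the divergence test.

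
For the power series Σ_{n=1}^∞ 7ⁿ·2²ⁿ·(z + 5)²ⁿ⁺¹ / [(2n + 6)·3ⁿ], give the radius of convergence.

R = √21/14

Ratio test: |a_{n+1}/a_n| = [(2n + 6)/(2(n+1) + 6)] · 7·4/3 → 28/3 as n → ∞.
Successive powers of (z + 5) differ by 2, so the series converges when |z + 5|² · 28/3 < 1, i.e. |z + 5| < √(3/28). So R = √21/14.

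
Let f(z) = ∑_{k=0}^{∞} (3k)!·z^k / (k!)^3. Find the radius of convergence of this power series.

The ratio of consecutive coefficients is (3k+1)·(3k+2)·(3k+3)/(k+1)³ → 27.
The series converges when 27 · |z| < 1, giving R = 1/27.

R = 1/27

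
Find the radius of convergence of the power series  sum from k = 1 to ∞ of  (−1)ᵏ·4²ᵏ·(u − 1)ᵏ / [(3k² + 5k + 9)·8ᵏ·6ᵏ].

R = 3

Apply the ratio test: |a_{k+1}| / |a_k| = [(3k² + 5k + 9)/(3(k+1)² + 5(k+1) + 9)] · 16/(8·6), which tends to 1/3 as k → ∞.
Convergence for |u − 1| · 1/3 < 1, i.e. |u − 1| < 3. So R = 3.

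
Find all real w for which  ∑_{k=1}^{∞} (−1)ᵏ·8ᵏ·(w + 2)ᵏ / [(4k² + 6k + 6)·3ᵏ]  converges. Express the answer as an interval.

Ratio test: |a_{k+1}/a_k| = [(4k² + 6k + 6)/(4(k+1)² + 6(k+1) + 6)] · 8/3 → 8/3 as k → ∞.
The series converges when 8/3 · |w + 2| < 1, giving R = 3/8.
At w = -13/8: absolute convergence follows by limit comparison with Σ 1/k².
At w = -19/8: the terms are on the order of 1/k², so the series converges absolutely by comparison with the p-series (p = 2 > 1).

[-19/8, -13/8]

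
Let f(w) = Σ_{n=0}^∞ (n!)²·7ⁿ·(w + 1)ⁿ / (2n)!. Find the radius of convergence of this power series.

R = 4/7

The ratio of consecutive coefficients is (n+1)²/[(2n+1)·(2n+2)] · 7 → 7/4.
Thus R = 1/(7/4) = 4/7.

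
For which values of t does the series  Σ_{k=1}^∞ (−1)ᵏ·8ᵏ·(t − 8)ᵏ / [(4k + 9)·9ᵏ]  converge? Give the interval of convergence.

(55/8, 73/8]

Apply the ratio test: |a_{k+1}| / |a_k| = [(4k + 9)/(4(k+1) + 9)] · 8/9, which tends to 8/9 as k → ∞.
Convergence for |t − 8| · 8/9 < 1, i.e. |t − 8| < 9/8. So R = 9/8.
At t = 73/8: the terms alternate in sign and decrease monotonically to 0 in absolute value (size ~ c/k), so the alternating series test gives convergence.
At t = 55/8: the terms behave like c/k; limit comparison with the harmonic series gives divergence.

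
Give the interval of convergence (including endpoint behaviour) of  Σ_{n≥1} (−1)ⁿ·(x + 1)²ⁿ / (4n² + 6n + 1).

Ratio test: |a_{n+1}/a_n| = (4n² + 6n + 1)/(4(n+1)² + 6(n+1) + 1) → 1 as n → ∞.
Successive powers of (x + 1) differ by 2, so the series converges when |x + 1|² · 1 < 1, i.e. |x + 1| < √(1) = 1. So R = 1.
Endpoint x = 0: absolute convergence follows by limit comparison with Σ 1/n².
Check x = -2: absolute convergence follows by limit comparison with Σ 1/n².

[-2, 0]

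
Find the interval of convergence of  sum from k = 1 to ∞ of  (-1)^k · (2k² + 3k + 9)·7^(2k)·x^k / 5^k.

(-5/49, 5/49)

Ratio test: |a_{k+1}/a_k| = [(2(k+1)² + 3(k+1) + 9)/(2k² + 3k + 9)] · 49/5 → 49/5 as k → ∞.
The series converges when 49/5 · |x| < 1, giving R = 5/49.
When x = 5/49, the terms do not tend to 0, so the series diverges.
At x = -5/49: the terms have absolute value of order k², which does not tend to 0, so the series diverges by the divergence test.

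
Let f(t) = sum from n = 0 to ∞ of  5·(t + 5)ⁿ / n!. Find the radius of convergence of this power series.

The ratio of consecutive coefficients is 5/5 · 1/(n+1) → 0.
The limit is 0, so the series converges for all t; R = ∞.

R = ∞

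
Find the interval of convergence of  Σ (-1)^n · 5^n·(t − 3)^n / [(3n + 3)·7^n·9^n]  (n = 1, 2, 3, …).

(-48/5, 78/5]

Ratio test: |a_{n+1}/a_n| = [(3n + 3)/(3(n+1) + 3)] · 5/(7·9) → 5/63 as n → ∞.
Hence the series converges for |t − 3| < 1/(5/63) = 63/5, so the radius of convergence is 63/5.
When t = 78/5, an alternating series whose terms decrease to 0 in absolute value, so it converges by the Leibniz criterion.
Check t = -48/5: the terms are asymptotic to a nonzero constant times 1/n, so the series diverges by limit comparison with Σ 1/n.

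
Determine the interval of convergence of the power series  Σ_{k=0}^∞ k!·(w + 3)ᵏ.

Apply the ratio test: |a_{k+1}| / |a_k| = (k+1), which tends to ∞ as k → ∞.
The ratio grows without bound, so the series diverges whenever (w + 3) ≠ 0; it converges only at w = -3. R = 0.

{-3}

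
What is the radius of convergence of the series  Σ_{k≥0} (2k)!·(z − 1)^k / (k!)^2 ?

Ratio test: |a_{k+1}/a_k| = (2k+1)·(2k+2)/(k+1)² → 4 as k → ∞.
Convergence for |z − 1| · 4 < 1, i.e. |z − 1| < 1/4. So R = 1/4.

R = 1/4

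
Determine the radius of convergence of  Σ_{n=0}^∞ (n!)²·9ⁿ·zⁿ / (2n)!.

R = 4/9

Apply the ratio test: |a_{n+1}| / |a_n| = (n+1)²/[(2n+1)·(2n+2)] · 9, which tends to 9/4 as n → ∞.
Hence the series converges for |z| < 1/(9/4) = 4/9, so the radius of convergence is 4/9.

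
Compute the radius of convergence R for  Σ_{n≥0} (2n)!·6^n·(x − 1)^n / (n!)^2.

Apply the ratio test: |a_{n+1}| / |a_n| = (2n+1)·(2n+2)/(n+1)² · 6, which tends to 24 as n → ∞.
Hence the series converges for |x − 1| < 1/(24) = 1/24, so the radius of convergence is 1/24.

R = 1/24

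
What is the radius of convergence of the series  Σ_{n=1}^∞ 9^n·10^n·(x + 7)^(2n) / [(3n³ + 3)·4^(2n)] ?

R = 2√10/15

Ratio test: |a_{n+1}/a_n| = [(3n³ + 3)/(3(n+1)³ + 3)] · 9·10/16 → 45/8 as n → ∞.
Since the exponent of (x + 7) increases by 2 each term, convergence requires |x + 7|² < 8/45, hence R = 2√10/15.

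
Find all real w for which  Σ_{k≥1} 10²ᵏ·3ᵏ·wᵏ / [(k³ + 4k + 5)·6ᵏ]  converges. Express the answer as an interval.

Ratio test: |a_{k+1}/a_k| = [(k³ + 4k + 5)/((k+1)³ + 4(k+1) + 5)] · 100·3/6 → 50 as k → ∞.
Convergence for |w| · 50 < 1, i.e. |w| < 1/50. So R = 1/50.
When w = 1/50, the terms are on the order of 1/k³, so the series converges absolutely by comparison with the p-series (p = 3 > 1).
Endpoint w = -1/50: absolute convergence follows by limit comparison with Σ 1/k³.

[-1/50, 1/50]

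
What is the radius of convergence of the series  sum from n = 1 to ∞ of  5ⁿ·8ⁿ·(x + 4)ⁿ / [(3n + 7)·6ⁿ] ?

Ratio test: |a_{n+1}/a_n| = [(3n + 7)/(3(n+1) + 7)] · 5·8/6 → 20/3 as n → ∞.
Convergence for |x + 4| · 20/3 < 1, i.e. |x + 4| < 3/20. So R = 3/20.

R = 3/20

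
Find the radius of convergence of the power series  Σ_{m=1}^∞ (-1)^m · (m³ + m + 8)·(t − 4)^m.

Ratio test: |a_{m+1}/a_m| = ((m+1)³ + (m+1) + 8)/(m³ + m + 8) → 1 as m → ∞.
Convergence for |t − 4| < 1, so R = 1.

R = 1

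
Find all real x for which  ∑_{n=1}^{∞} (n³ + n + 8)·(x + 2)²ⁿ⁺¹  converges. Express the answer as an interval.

(-3, -1)

Apply the ratio test: |a_{n+1}| / |a_n| = ((n+1)³ + (n+1) + 8)/(n³ + n + 8), which tends to 1 as n → ∞.
Writing y = (x + 2)², the series in y has radius 1, so |x + 2| < √(1) = 1 and R = 1.
When x = -1, the terms do not tend to 0, so the series diverges.
Endpoint x = -3: the n-th term does not approach 0; divergence by the term test.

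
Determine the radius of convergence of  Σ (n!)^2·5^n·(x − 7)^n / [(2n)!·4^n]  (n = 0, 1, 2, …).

Ratio test: |a_{n+1}/a_n| = (n+1)²/[(2n+1)·(2n+2)] · 5/4 → 5/16 as n → ∞.
The series converges when 5/16 · |x − 7| < 1, giving R = 16/5.

R = 16/5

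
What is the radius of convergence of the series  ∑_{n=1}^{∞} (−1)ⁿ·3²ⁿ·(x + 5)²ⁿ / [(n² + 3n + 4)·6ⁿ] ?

By the ratio test, |a_{n+1}/a_n| = [(n² + 3n + 4)/((n+1)² + 3(n+1) + 4)] · 9/6 → 3/2.
Since the exponent of (x + 5) increases by 2 each term, convergence requires |x + 5|² < 2/3, hence R = √6/3.

R = √6/3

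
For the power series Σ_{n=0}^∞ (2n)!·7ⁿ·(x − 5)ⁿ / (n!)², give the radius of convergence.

R = 1/28

The ratio of consecutive coefficients is (2n+1)·(2n+2)/(n+1)² · 7 → 28.
Thus R = 1/(28) = 1/28.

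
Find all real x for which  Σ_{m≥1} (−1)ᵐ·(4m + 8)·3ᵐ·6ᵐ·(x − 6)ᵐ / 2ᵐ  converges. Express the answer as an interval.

(53/9, 55/9)

The ratio of consecutive coefficients is [(4(m+1) + 8)/(4m + 8)] · 3·6/2 → 9.
Convergence for |x − 6| · 9 < 1, i.e. |x − 6| < 1/9. So R = 1/9.
Endpoint x = 55/9: the terms have absolute value of order m, which does not tend to 0, so the series diverges by the divergence test.
Endpoint x = 53/9: the terms have absolute value of order m, which does not tend to 0, so the series diverges by the divergence test.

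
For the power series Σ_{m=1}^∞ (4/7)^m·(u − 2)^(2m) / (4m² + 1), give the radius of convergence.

R = √7/2

By the ratio test, |a_{m+1}/a_m| = [(4m² + 1)/(4(m+1)² + 1)] · 4/7 → 4/7.
Successive powers of (u − 2) differ by 2, so the series converges when |u − 2|² · 4/7 < 1, i.e. |u − 2| < √(7/4). So R = √7/2.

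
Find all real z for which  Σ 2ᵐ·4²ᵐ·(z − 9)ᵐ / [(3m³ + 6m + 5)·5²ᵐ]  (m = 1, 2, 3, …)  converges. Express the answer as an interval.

[263/32, 313/32]

By the ratio test, |a_{m+1}/a_m| = [(3m³ + 6m + 5)/(3(m+1)³ + 6(m+1) + 5)] · 2·16/25 → 32/25.
The series converges when 32/25 · |z − 9| < 1, giving R = 25/32.
When z = 313/32, absolute convergence follows by limit comparison with Σ 1/m³.
When z = 263/32, the terms are on the order of 1/m³, so the series converges absolutely by comparison with the p-series (p = 3 > 1).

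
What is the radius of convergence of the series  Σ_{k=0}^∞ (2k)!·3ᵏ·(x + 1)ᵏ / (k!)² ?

By the ratio test, |a_{k+1}/a_k| = (2k+1)·(2k+2)/(k+1)² · 3 → 12.
Thus R = 1/(12) = 1/12.

R = 1/12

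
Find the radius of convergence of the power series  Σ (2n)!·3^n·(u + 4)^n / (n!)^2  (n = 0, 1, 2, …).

The ratio of consecutive coefficients is (2n+1)·(2n+2)/(n+1)² · 3 → 12.
Convergence for |u + 4| · 12 < 1, i.e. |u + 4| < 1/12. So R = 1/12.

R = 1/12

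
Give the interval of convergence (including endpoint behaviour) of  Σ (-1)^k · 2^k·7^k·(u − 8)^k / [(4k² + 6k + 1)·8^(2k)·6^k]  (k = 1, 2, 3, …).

The ratio of consecutive coefficients is [(4k² + 6k + 1)/(4(k+1)² + 6(k+1) + 1)] · 2·7/(64·6) → 7/192.
The series converges when 7/192 · |u − 8| < 1, giving R = 192/7.
When u = 248/7, the series is dominated by a constant times Σ 1/k², which converges (p = 2 > 1).
Endpoint u = -136/7: the series is dominated by a constant times Σ 1/k², which converges (p = 2 > 1).

[-136/7, 248/7]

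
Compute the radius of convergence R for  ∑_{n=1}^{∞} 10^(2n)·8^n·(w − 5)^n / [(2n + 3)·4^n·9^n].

R = 9/200

Apply the ratio test: |a_{n+1}| / |a_n| = [(2n + 3)/(2(n+1) + 3)] · 100·8/(4·9), which tends to 200/9 as n → ∞.
The series converges when 200/9 · |w − 5| < 1, giving R = 9/200.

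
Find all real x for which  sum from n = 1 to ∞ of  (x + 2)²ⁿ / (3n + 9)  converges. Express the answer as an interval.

(-3, -1)

Apply the ratio test: |a_{n+1}| / |a_n| = (3n + 9)/(3(n+1) + 9), which tends to 1 as n → ∞.
Since the exponent of (x + 2) increases by 2 each term, convergence requires |x + 2|² < 1, hence R = 1.
At x = -1: the terms behave like c/n; limit comparison with the harmonic series gives divergence.
Endpoint x = -3: the terms are asymptotic to a nonzero constant times 1/n, so the series diverges by limit comparison with Σ 1/n.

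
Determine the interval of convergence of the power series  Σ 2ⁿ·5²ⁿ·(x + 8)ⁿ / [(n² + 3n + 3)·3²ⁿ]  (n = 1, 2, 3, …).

Apply the ratio test: |a_{n+1}| / |a_n| = [(n² + 3n + 3)/((n+1)² + 3(n+1) + 3)] · 2·25/9, which tends to 50/9 as n → ∞.
Thus R = 1/(50/9) = 9/50.
When x = -391/50, the series is dominated by a constant times Σ 1/n², which converges (p = 2 > 1).
Check x = -409/50: the series is dominated by a constant times Σ 1/n², which converges (p = 2 > 1).

[-409/50, -391/50]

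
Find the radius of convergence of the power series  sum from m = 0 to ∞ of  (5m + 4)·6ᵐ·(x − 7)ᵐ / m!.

By the ratio test, |a_{m+1}/a_m| = (5(m+1) + 4)/(5m + 4) · 6 · 1/(m+1) → 0.
The ratio tends to 0 regardless of x, hence R = ∞.

R = ∞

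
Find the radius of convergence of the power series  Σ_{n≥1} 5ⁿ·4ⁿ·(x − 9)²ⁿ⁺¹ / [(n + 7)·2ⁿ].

R = √10/10

The ratio of consecutive coefficients is [(n + 7)/((n+1) + 7)] · 5·4/2 → 10.
Writing y = (x − 9)², the series in y has radius 1/10, so |x − 9| < √(1/10) and R = √10/10.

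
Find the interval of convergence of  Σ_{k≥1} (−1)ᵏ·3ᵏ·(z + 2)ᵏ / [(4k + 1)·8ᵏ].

(-14/3, 2/3]

Ratio test: |a_{k+1}/a_k| = [(4k + 1)/(4(k+1) + 1)] · 3/8 → 3/8 as k → ∞.
Hence the series converges for |z + 2| < 1/(3/8) = 8/3, so the radius of convergence is 8/3.
At z = 2/3: an alternating series whose terms decrease to 0 in absolute value, so it converges by the Leibniz criterion.
Endpoint z = -14/3: comparison with the harmonic series Σ 1/k shows the series diverges.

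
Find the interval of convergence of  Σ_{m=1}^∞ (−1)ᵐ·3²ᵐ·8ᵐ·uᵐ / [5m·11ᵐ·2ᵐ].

Apply the ratio test: |a_{m+1}| / |a_m| = [5m/5(m+1)] · 9·8/(11·2), which tends to 36/11 as m → ∞.
The series converges when 36/11 · |u| < 1, giving R = 11/36.
Endpoint u = 11/36: convergence follows from the alternating series test (terms decrease monotonically to 0).
When u = -11/36, the terms are asymptotic to a nonzero constant times 1/m, so the series diverges by limit comparison with Σ 1/m.

(-11/36, 11/36]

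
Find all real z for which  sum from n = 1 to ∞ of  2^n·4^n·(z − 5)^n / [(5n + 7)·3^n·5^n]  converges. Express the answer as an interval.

Ratio test: |a_{n+1}/a_n| = [(5n + 7)/(5(n+1) + 7)] · 2·4/(3·5) → 8/15 as n → ∞.
Thus R = 1/(8/15) = 15/8.
Endpoint z = 55/8: comparison with the harmonic series Σ 1/n shows the series diverges.
At z = 25/8: an alternating series whose terms decrease to 0 in absolute value, so it converges by the Leibniz criterion.

[25/8, 55/8)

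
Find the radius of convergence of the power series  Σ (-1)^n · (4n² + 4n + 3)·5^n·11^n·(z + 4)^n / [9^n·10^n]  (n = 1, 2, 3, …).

R = 18/11

By the ratio test, |a_{n+1}/a_n| = [(4(n+1)² + 4(n+1) + 3)/(4n² + 4n + 3)] · 5·11/(9·10) → 11/18.
Convergence for |z + 4| · 11/18 < 1, i.e. |z + 4| < 18/11. So R = 18/11.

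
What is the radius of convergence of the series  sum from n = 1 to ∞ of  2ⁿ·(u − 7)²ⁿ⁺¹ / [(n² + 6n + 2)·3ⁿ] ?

R = √6/2

By the ratio test, |a_{n+1}/a_n| = [(n² + 6n + 2)/((n+1)² + 6(n+1) + 2)] · 2/3 → 2/3.
Successive powers of (u − 7) differ by 2, so the series converges when |u − 7|² · 2/3 < 1, i.e. |u − 7| < √(3/2). So R = √6/2.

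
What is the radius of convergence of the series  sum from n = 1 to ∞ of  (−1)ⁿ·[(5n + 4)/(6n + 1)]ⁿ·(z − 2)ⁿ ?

R = 6/5

Applying the root test, |a_n|^(1/n) = (5n + 4)/(6n + 1) → 5/6.
The series converges when 5/6 · |z − 2| < 1, giving R = 6/5.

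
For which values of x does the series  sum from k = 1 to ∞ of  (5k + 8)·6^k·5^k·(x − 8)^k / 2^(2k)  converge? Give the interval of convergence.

(118/15, 122/15)

By the ratio test, |a_{k+1}/a_k| = [(5(k+1) + 8)/(5k + 8)] · 6·5/4 → 15/2.
Convergence for |x − 8| · 15/2 < 1, i.e. |x − 8| < 2/15. So R = 2/15.
At x = 122/15: the terms do not tend to 0, so the series diverges.
Endpoint x = 118/15: the terms do not tend to 0, so the series diverges.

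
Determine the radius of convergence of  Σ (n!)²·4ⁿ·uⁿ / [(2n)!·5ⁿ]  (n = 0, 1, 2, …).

Apply the ratio test: |a_{n+1}| / |a_n| = (n+1)²/[(2n+1)·(2n+2)] · 4/5, which tends to 1/5 as n → ∞.
The series converges when 1/5 · |u| < 1, giving R = 5.

R = 5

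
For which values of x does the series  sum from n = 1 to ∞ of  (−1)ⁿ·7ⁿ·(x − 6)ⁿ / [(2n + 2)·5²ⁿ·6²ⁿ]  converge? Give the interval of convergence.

The ratio of consecutive coefficients is [(2n + 2)/(2(n+1) + 2)] · 7/(25·36) → 7/900.
The series converges when 7/900 · |x − 6| < 1, giving R = 900/7.
When x = 942/7, the terms alternate in sign and decrease monotonically to 0 in absolute value (size ~ c/n), so the alternating series test gives convergence.
Endpoint x = -858/7: the terms are asymptotic to a nonzero constant times 1/n, so the series diverges by limit comparison with Σ 1/n.

(-858/7, 942/7]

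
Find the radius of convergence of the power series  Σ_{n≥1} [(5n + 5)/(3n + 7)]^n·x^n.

Root test: |a_n|^(1/n) = (5n + 5)/(3n + 7) → 5/3.
Convergence for |x| · 5/3 < 1, i.e. |x| < 3/5. So R = 3/5.

R = 3/5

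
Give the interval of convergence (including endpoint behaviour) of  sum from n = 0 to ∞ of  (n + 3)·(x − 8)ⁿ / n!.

(−∞, ∞)

Ratio test: |a_{n+1}/a_n| = ((n+1) + 3)/(n + 3) · 1/(n+1) → 0 as n → ∞.
The limit is 0, so the series converges for all x; R = ∞.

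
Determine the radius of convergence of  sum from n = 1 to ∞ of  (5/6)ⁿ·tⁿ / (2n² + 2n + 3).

The ratio of consecutive coefficients is [(2n² + 2n + 3)/(2(n+1)² + 2(n+1) + 3)] · 5/6 → 5/6.
Thus R = 1/(5/6) = 6/5.

R = 6/5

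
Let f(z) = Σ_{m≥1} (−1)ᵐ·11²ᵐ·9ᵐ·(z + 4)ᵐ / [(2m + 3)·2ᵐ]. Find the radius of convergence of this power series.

R = 2/1089

Ratio test: |a_{m+1}/a_m| = [(2m + 3)/(2(m+1) + 3)] · 121·9/2 → 1089/2 as m → ∞.
Thus R = 1/(1089/2) = 2/1089.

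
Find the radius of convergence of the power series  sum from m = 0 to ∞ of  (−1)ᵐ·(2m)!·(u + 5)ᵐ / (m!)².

R = 1/4

Ratio test: |a_{m+1}/a_m| = (2m+1)·(2m+2)/(m+1)² → 4 as m → ∞.
Thus R = 1/(4) = 1/4.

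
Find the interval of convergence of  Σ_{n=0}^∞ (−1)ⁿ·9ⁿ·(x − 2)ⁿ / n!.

The ratio of consecutive coefficients is 9 · 1/(n+1) → 0.
The ratio tends to 0 regardless of x, hence R = ∞.

(−∞, ∞)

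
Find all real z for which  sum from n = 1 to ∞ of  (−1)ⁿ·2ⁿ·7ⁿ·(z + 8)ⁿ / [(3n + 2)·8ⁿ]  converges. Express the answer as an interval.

By the ratio test, |a_{n+1}/a_n| = [(3n + 2)/(3(n+1) + 2)] · 2·7/8 → 7/4.
The series converges when 7/4 · |z + 8| < 1, giving R = 4/7.
Endpoint z = -52/7: an alternating series whose terms decrease to 0 in absolute value, so it converges by the Leibniz criterion.
Check z = -60/7: comparison with the harmonic series Σ 1/n shows the series diverges.

(-60/7, -52/7]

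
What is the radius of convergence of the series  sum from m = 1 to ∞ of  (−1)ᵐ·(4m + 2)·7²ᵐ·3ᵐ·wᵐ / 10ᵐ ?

R = 10/147

Apply the ratio test: |a_{m+1}| / |a_m| = [(4(m+1) + 2)/(4m + 2)] · 49·3/10, which tends to 147/10 as m → ∞.
Convergence for |w| · 147/10 < 1, i.e. |w| < 10/147. So R = 10/147.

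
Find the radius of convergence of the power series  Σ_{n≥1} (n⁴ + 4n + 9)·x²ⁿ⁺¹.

R = 1

Apply the ratio test: |a_{n+1}| / |a_n| = ((n+1)⁴ + 4(n+1) + 9)/(n⁴ + 4n + 9), which tends to 1 as n → ∞.
Since the exponent of x increases by 2 each term, convergence requires |x|² < 1, hence R = 1.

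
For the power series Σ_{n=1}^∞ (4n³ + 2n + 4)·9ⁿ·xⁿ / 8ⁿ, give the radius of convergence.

The ratio of consecutive coefficients is [(4(n+1)³ + 2(n+1) + 4)/(4n³ + 2n + 4)] · 9/8 → 9/8.
Hence the series converges for |x| < 1/(9/8) = 8/9, so the radius of convergence is 8/9.

R = 8/9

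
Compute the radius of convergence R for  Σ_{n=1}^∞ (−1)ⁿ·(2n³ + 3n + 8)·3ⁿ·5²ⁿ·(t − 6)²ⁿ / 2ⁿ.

By the ratio test, |a_{n+1}/a_n| = [(2(n+1)³ + 3(n+1) + 8)/(2n³ + 3n + 8)] · 3·25/2 → 75/2.
Writing y = (t − 6)², the series in y has radius 2/75, so |t − 6| < √(2/75) and R = √6/15.

R = √6/15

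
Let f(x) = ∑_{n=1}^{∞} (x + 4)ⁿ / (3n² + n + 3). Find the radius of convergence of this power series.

R = 1

The ratio of consecutive coefficients is (3n² + n + 3)/(3(n+1)² + (n+1) + 3) → 1.
Hence R = 1.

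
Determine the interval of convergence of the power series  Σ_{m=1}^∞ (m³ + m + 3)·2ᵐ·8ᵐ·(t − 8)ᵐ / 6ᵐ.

(61/8, 67/8)

By the ratio test, |a_{m+1}/a_m| = [((m+1)³ + (m+1) + 3)/(m³ + m + 3)] · 2·8/6 → 8/3.
Hence the series converges for |t − 8| < 1/(8/3) = 3/8, so the radius of convergence is 3/8.
At t = 67/8: the m-th term does not approach 0; divergence by the term test.
Check t = 61/8: the terms have absolute value of order m³, which does not tend to 0, so the series diverges by the divergence test.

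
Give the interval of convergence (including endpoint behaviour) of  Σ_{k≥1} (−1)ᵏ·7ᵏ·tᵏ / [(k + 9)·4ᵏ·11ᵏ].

Ratio test: |a_{k+1}/a_k| = [(k + 9)/((k+1) + 9)] · 7/(4·11) → 7/44 as k → ∞.
The series converges when 7/44 · |t| < 1, giving R = 44/7.
Check t = 44/7: convergence follows from the alternating series test (terms decrease monotonically to 0).
Check t = -44/7: comparison with the harmonic series Σ 1/k shows the series diverges.

(-44/7, 44/7]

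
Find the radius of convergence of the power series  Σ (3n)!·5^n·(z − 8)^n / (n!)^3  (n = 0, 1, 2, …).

The ratio of consecutive coefficients is (3n+1)·(3n+2)·(3n+3)/(n+1)³ · 5 → 135.
Convergence for |z − 8| · 135 < 1, i.e. |z − 8| < 1/135. So R = 1/135.

R = 1/135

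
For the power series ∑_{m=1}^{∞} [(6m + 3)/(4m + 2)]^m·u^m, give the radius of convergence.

By the Cauchy root test, |a_m|^(1/m) = (6m + 3)/(4m + 2) → 3/2.
Hence the series converges for |u| < 1/(3/2) = 2/3, so the radius of convergence is 2/3.

R = 2/3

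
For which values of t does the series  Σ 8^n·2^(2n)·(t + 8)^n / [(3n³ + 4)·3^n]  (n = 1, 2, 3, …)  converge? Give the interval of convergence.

[-259/32, -253/32]

The ratio of consecutive coefficients is [(3n³ + 4)/(3(n+1)³ + 4)] · 8·4/3 → 32/3.
Hence the series converges for |t + 8| < 1/(32/3) = 3/32, so the radius of convergence is 3/32.
When t = -253/32, absolute convergence follows by limit comparison with Σ 1/n³.
Endpoint t = -259/32: the terms are on the order of 1/n³, so the series converges absolutely by comparison with the p-series (p = 3 > 1).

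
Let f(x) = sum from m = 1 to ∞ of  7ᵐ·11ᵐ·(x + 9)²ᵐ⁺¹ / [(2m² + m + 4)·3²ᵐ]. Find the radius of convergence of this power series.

Ratio test: |a_{m+1}/a_m| = [(2m² + m + 4)/(2(m+1)² + (m+1) + 4)] · 7·11/9 → 77/9 as m → ∞.
Writing y = (x + 9)², the series in y has radius 9/77, so |x + 9| < √(9/77) and R = 3√77/77.

R = 3√77/77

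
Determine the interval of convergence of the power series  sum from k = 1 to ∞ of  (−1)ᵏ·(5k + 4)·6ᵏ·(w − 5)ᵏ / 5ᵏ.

(25/6, 35/6)

The ratio of consecutive coefficients is [(5(k+1) + 4)/(5k + 4)] · 6/5 → 6/5.
Hence the series converges for |w − 5| < 1/(6/5) = 5/6, so the radius of convergence is 5/6.
When w = 35/6, the terms do not tend to 0, so the series diverges.
At w = 25/6: the k-th term does not approach 0; divergence by the term test.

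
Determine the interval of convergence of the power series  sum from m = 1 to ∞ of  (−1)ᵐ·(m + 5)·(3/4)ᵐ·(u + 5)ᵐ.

The ratio of consecutive coefficients is [((m+1) + 5)/(m + 5)] · 3/4 → 3/4.
Thus R = 1/(3/4) = 4/3.
At u = -11/3: the terms do not tend to 0, so the series diverges.
Check u = -19/3: the terms have absolute value of order m, which does not tend to 0, so the series diverges by the divergence test.

(-19/3, -11/3)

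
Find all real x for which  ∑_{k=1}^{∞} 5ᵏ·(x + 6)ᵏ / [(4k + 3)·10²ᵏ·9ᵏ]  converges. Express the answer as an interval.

Ratio test: |a_{k+1}/a_k| = [(4k + 3)/(4(k+1) + 3)] · 5/(100·9) → 1/180 as k → ∞.
Convergence for |x + 6| · 1/180 < 1, i.e. |x + 6| < 180. So R = 180.
Check x = 174: the terms behave like c/k; limit comparison with the harmonic series gives divergence.
When x = -186, the terms alternate in sign and decrease monotonically to 0 in absolute value (size ~ c/k), so the alternating series test gives convergence.

[-186, 174)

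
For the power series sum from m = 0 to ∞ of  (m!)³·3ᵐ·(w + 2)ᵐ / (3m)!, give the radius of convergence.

R = 9

Ratio test: |a_{m+1}/a_m| = (m+1)³/[(3m+1)·(3m+2)·(3m+3)] · 3 → 1/9 as m → ∞.
Convergence for |w + 2| · 1/9 < 1, i.e. |w + 2| < 9. So R = 9.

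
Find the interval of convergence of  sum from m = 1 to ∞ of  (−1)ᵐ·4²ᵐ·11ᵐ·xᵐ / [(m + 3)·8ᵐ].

(-1/22, 1/22]

The ratio of consecutive coefficients is [(m + 3)/((m+1) + 3)] · 16·11/8 → 22.
Convergence for |x| · 22 < 1, i.e. |x| < 1/22. So R = 1/22.
At x = 1/22: the terms alternate in sign and decrease monotonically to 0 in absolute value (size ~ c/m), so the alternating series test gives convergence.
Check x = -1/22: the terms are asymptotic to a nonzero constant times 1/m, so the series diverges by limit comparison with Σ 1/m.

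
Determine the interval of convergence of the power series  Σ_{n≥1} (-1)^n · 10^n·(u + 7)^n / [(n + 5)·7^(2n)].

(-119/10, -21/10]

Apply the ratio test: |a_{n+1}| / |a_n| = [(n + 5)/((n+1) + 5)] · 10/49, which tends to 10/49 as n → ∞.
The series converges when 10/49 · |u + 7| < 1, giving R = 49/10.
When u = -21/10, the terms alternate in sign and decrease monotonically to 0 in absolute value (size ~ c/n), so the alternating series test gives convergence.
Endpoint u = -119/10: the terms behave like c/n; limit comparison with the harmonic series gives divergence.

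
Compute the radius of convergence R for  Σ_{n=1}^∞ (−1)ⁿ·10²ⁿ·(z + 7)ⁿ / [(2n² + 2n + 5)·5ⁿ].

By the ratio test, |a_{n+1}/a_n| = [(2n² + 2n + 5)/(2(n+1)² + 2(n+1) + 5)] · 100/5 → 20.
Hence the series converges for |z + 7| < 1/(20) = 1/20, so the radius of convergence is 1/20.

R = 1/20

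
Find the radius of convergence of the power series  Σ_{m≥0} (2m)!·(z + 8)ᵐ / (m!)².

By the ratio test, |a_{m+1}/a_m| = (2m+1)·(2m+2)/(m+1)² → 4.
Hence the series converges for |z + 8| < 1/(4) = 1/4, so the radius of convergence is 1/4.

R = 1/4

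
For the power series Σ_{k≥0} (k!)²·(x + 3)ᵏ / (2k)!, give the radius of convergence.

R = 4

Apply the ratio test: |a_{k+1}| / |a_k| = (k+1)²/[(2k+1)·(2k+2)], which tends to 1/4 as k → ∞.
The series converges when 1/4 · |x + 3| < 1, giving R = 4.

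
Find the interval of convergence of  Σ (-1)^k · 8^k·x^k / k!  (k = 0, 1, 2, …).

Ratio test: |a_{k+1}/a_k| = 8 · 1/(k+1) → 0 as k → ∞.
Since the limit is 0 < 1 for every x, the series converges on all of ℝ and R = ∞.

(−∞, ∞)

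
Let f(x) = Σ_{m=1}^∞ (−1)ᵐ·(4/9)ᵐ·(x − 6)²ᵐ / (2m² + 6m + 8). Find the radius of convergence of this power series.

R = 3/2

By the ratio test, |a_{m+1}/a_m| = [(2m² + 6m + 8)/(2(m+1)² + 6(m+1) + 8)] · 4/9 → 4/9.
Successive powers of (x − 6) differ by 2, so the series converges when |x − 6|² · 4/9 < 1, i.e. |x − 6| < √(9/4) = 3/2. So R = 3/2.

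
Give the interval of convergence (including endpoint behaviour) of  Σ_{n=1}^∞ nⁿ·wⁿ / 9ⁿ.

Root test: |a_n|^(1/n) = n/9 → ∞.
Since the n-th root of |a_n| is unbounded, the series converges only at w = 0; R = 0.

{0}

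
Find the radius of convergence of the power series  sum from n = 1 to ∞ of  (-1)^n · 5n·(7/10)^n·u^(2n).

Apply the ratio test: |a_{n+1}| / |a_n| = [5(n+1)/5n] · 7/10, which tends to 7/10 as n → ∞.
Writing y = u², the series in y has radius 10/7, so |u| < √(10/7) and R = √70/7.

R = √70/7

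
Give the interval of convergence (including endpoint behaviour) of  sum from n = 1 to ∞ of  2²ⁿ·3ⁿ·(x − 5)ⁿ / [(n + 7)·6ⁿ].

[9/2, 11/2)

The ratio of consecutive coefficients is [(n + 7)/((n+1) + 7)] · 4·3/6 → 2.
Thus R = 1/(2) = 1/2.
At x = 11/2: the terms are asymptotic to a nonzero constant times 1/n, so the series diverges by limit comparison with Σ 1/n.
When x = 9/2, an alternating series whose terms decrease to 0 in absolute value, so it converges by the Leibniz criterion.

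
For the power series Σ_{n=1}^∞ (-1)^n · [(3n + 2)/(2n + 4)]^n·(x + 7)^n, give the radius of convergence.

Root test: |a_n|^(1/n) = (3n + 2)/(2n + 4) → 3/2.
Convergence for |x + 7| · 3/2 < 1, i.e. |x + 7| < 2/3. So R = 2/3.

R = 2/3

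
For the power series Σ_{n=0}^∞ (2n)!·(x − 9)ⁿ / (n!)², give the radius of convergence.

R = 1/4

Ratio test: |a_{n+1}/a_n| = (2n+1)·(2n+2)/(n+1)² → 4 as n → ∞.
The series converges when 4 · |x − 9| < 1, giving R = 1/4.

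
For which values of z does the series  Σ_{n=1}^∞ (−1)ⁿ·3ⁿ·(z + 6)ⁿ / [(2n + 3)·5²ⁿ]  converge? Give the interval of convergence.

Apply the ratio test: |a_{n+1}| / |a_n| = [(2n + 3)/(2(n+1) + 3)] · 3/25, which tends to 3/25 as n → ∞.
The series converges when 3/25 · |z + 6| < 1, giving R = 25/3.
Endpoint z = 7/3: an alternating series whose terms decrease to 0 in absolute value, so it converges by the Leibniz criterion.
When z = -43/3, comparison with the harmonic series Σ 1/n shows the series diverges.

(-43/3, 7/3]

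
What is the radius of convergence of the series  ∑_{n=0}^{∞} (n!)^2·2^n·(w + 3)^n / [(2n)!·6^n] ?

The ratio of consecutive coefficients is (n+1)²/[(2n+1)·(2n+2)] · 2/6 → 1/12.
Convergence for |w + 3| · 1/12 < 1, i.e. |w + 3| < 12. So R = 12.

R = 12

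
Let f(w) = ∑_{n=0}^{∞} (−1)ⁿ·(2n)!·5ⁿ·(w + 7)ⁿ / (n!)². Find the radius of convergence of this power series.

R = 1/20

The ratio of consecutive coefficients is (2n+1)·(2n+2)/(n+1)² · 5 → 20.
Thus R = 1/(20) = 1/20.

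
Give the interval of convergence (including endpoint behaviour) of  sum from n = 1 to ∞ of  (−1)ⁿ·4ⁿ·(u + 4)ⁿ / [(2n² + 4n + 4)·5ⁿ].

[-21/4, -11/4]

By the ratio test, |a_{n+1}/a_n| = [(2n² + 4n + 4)/(2(n+1)² + 4(n+1) + 4)] · 4/5 → 4/5.
Hence the series converges for |u + 4| < 1/(4/5) = 5/4, so the radius of convergence is 5/4.
Endpoint u = -11/4: absolute convergence follows by limit comparison with Σ 1/n².
Check u = -21/4: the series is dominated by a constant times Σ 1/n², which converges (p = 2 > 1).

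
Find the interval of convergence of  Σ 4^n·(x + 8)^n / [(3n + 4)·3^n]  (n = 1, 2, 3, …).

[-35/4, -29/4)

Apply the ratio test: |a_{n+1}| / |a_n| = [(3n + 4)/(3(n+1) + 4)] · 4/3, which tends to 4/3 as n → ∞.
Hence the series converges for |x + 8| < 1/(4/3) = 3/4, so the radius of convergence is 3/4.
At x = -29/4: the terms behave like c/n; limit comparison with the harmonic series gives divergence.
Endpoint x = -35/4: convergence follows from the alternating series test (terms decrease monotonically to 0).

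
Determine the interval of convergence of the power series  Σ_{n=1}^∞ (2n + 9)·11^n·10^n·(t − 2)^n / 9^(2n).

(139/110, 301/110)

Apply the ratio test: |a_{n+1}| / |a_n| = [(2(n+1) + 9)/(2n + 9)] · 11·10/81, which tends to 110/81 as n → ∞.
Thus R = 1/(110/81) = 81/110.
At t = 301/110: the n-th term does not approach 0; divergence by the term test.
When t = 139/110, the terms do not tend to 0, so the series diverges.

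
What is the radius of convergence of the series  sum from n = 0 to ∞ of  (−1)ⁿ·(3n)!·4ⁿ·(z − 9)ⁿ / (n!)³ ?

Ratio test: |a_{n+1}/a_n| = (3n+1)·(3n+2)·(3n+3)/(n+1)³ · 4 → 108 as n → ∞.
The series converges when 108 · |z − 9| < 1, giving R = 1/108.

R = 1/108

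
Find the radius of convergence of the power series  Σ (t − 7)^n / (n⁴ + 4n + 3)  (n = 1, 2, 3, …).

R = 1

Ratio test: |a_{n+1}/a_n| = (n⁴ + 4n + 3)/((n+1)⁴ + 4(n+1) + 3) → 1 as n → ∞.
Hence R = 1.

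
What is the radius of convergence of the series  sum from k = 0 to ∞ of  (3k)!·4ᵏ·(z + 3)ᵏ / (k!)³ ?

R = 1/108

Apply the ratio test: |a_{k+1}| / |a_k| = (3k+1)·(3k+2)·(3k+3)/(k+1)³ · 4, which tends to 108 as k → ∞.
The series converges when 108 · |z + 3| < 1, giving R = 1/108.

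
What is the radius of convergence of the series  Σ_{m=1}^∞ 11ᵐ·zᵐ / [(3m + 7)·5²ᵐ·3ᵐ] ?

Apply the ratio test: |a_{m+1}| / |a_m| = [(3m + 7)/(3(m+1) + 7)] · 11/(25·3), which tends to 11/75 as m → ∞.
The series converges when 11/75 · |z| < 1, giving R = 75/11.

R = 75/11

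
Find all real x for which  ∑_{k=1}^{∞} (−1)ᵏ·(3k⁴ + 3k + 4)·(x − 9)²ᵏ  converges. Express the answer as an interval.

(8, 10)

Apply the ratio test: |a_{k+1}| / |a_k| = (3(k+1)⁴ + 3(k+1) + 4)/(3k⁴ + 3k + 4), which tends to 1 as k → ∞.
Writing y = (x − 9)², the series in y has radius 1, so |x − 9| < √(1) = 1 and R = 1.
Endpoint x = 10: the terms do not tend to 0, so the series diverges.
At x = 8: the terms do not tend to 0, so the series diverges.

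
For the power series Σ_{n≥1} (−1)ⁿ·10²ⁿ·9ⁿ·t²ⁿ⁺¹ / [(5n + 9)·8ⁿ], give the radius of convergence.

The ratio of consecutive coefficients is [(5n + 9)/(5(n+1) + 9)] · 100·9/8 → 225/2.
Writing y = t², the series in y has radius 2/225, so |t| < √(2/225) and R = √2/15.

R = √2/15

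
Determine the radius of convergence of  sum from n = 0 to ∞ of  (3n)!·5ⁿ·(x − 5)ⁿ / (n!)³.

R = 1/135

The ratio of consecutive coefficients is (3n+1)·(3n+2)·(3n+3)/(n+1)³ · 5 → 135.
The series converges when 135 · |x − 5| < 1, giving R = 1/135.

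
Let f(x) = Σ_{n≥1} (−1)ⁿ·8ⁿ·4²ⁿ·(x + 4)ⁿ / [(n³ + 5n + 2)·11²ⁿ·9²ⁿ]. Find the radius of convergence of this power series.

The ratio of consecutive coefficients is [(n³ + 5n + 2)/((n+1)³ + 5(n+1) + 2)] · 8·16/(121·81) → 128/9801.
The series converges when 128/9801 · |x + 4| < 1, giving R = 9801/128.

R = 9801/128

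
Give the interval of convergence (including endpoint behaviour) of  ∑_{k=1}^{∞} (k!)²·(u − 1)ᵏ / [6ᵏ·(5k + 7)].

Apply the ratio test: |a_{k+1}| / |a_k| = (k+1)² · 1/6 · (5k + 7)/(5(k+1) + 7), which tends to ∞ as k → ∞.
Since the ratio → ∞, the series diverges for every u ≠ 1, and R = 0.

{1}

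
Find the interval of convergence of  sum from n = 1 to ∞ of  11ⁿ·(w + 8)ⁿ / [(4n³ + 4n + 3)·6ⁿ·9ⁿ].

By the ratio test, |a_{n+1}/a_n| = [(4n³ + 4n + 3)/(4(n+1)³ + 4(n+1) + 3)] · 11/(6·9) → 11/54.
Hence the series converges for |w + 8| < 1/(11/54) = 54/11, so the radius of convergence is 54/11.
Check w = -34/11: absolute convergence follows by limit comparison with Σ 1/n³.
When w = -142/11, absolute convergence follows by limit comparison with Σ 1/n³.

[-142/11, -34/11]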